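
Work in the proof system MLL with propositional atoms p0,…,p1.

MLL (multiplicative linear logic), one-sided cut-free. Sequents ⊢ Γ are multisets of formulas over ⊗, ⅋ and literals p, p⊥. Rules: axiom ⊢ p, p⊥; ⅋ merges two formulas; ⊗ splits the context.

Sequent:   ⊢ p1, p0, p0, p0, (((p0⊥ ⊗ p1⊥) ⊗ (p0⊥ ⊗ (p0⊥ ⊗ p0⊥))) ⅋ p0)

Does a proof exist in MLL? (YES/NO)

Derivation (root first):
[⅋]  ⊢ p1, p0, p0, p0, (((p0⊥ ⊗ p1⊥) ⊗ (p0⊥ ⊗ (p0⊥ ⊗ p0⊥))) ⅋ p0)
  [⊗]  ⊢ p0, p1, p0, p0, p0, ((p0⊥ ⊗ p1⊥) ⊗ (p0⊥ ⊗ (p0⊥ ⊗ p0⊥)))
    [⊗]  ⊢ p0, p1, (p0⊥ ⊗ p1⊥)
      [Ax]  ⊢ p0, p0⊥
      [Ax]  ⊢ p1, p1⊥
    [⊗]  ⊢ p0, p0, p0, (p0⊥ ⊗ (p0⊥ ⊗ p0⊥))
      [Ax]  ⊢ p0, p0⊥
      [⊗]  ⊢ p0, p0, (p0⊥ ⊗ p0⊥)
        [Ax]  ⊢ p0, p0⊥
        [Ax]  ⊢ p0, p0⊥

Result: YES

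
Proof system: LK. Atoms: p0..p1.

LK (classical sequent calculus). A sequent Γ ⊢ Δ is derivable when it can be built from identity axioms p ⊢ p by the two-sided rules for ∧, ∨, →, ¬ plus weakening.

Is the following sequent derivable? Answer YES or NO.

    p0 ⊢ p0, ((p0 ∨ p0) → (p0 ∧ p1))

Derivation trace:
[→R] p0 ⊢ p0, ((p0 ∨ p0) → (p0 ∧ p1))
  [∧R] (p0 ∨ p0), p0 ⊢ p0, (p0 ∧ p1)
    [∨L] (p0 ∨ p0) ⊢ p0
      [Ax] p0 ⊢ p0
      [Ax] p0 ⊢ p0
    [WR] p0 ⊢ p0, p1
      [Ax] p0 ⊢ p0

Result: YES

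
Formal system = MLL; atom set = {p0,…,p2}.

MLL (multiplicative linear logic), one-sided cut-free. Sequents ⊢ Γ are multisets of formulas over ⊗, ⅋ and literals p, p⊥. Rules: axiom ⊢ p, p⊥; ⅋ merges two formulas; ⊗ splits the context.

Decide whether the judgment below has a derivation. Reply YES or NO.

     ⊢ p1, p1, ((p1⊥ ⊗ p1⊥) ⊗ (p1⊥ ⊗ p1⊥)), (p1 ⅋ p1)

Derivation (root first):
[⅋]  ⊢ p1, p1, ((p1⊥ ⊗ p1⊥) ⊗ (p1⊥ ⊗ p1⊥)), (p1 ⅋ p1)
  [⊗]  ⊢ p1, p1, p1, p1, ((p1⊥ ⊗ p1⊥) ⊗ (p1⊥ ⊗ p1⊥))
    [⊗]  ⊢ p1, p1, (p1⊥ ⊗ p1⊥)
      [Ax]  ⊢ p1, p1⊥
      [Ax]  ⊢ p1, p1⊥
    [⊗]  ⊢ p1, p1, (p1⊥ ⊗ p1⊥)
      [Ax]  ⊢ p1, p1⊥
      [Ax]  ⊢ p1, p1⊥

Result: YES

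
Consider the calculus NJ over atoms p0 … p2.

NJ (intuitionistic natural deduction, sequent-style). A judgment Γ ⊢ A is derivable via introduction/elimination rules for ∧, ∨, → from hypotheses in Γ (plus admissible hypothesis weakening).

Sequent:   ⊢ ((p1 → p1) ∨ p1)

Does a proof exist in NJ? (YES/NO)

Proof tree:
[∨I₁]  ⊢ ((p1 → p1) ∨ p1)
  [→I]  ⊢ (p1 → p1)
    [Ax] p1 ⊢ p1

Result: YES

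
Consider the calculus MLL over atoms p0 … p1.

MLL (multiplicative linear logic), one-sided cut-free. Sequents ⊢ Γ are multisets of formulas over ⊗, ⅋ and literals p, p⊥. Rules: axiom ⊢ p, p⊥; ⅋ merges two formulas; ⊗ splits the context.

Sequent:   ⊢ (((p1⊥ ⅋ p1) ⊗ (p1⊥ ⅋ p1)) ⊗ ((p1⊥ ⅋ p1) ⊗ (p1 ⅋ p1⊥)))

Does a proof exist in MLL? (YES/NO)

Derivation trace:
[⊗]  ⊢ (((p1⊥ ⅋ p1) ⊗ (p1⊥ ⅋ p1)) ⊗ ((p1⊥ ⅋ p1) ⊗ (p1 ⅋ p1⊥)))
  [⊗]  ⊢ ((p1⊥ ⅋ p1) ⊗ (p1⊥ ⅋ p1))
    [⅋]  ⊢ (p1⊥ ⅋ p1)
      [Ax]  ⊢ p1, p1⊥
    [⅋]  ⊢ (p1⊥ ⅋ p1)
      [Ax]  ⊢ p1, p1⊥
  [⊗]  ⊢ ((p1⊥ ⅋ p1) ⊗ (p1 ⅋ p1⊥))
    [⅋]  ⊢ (p1⊥ ⅋ p1)
      [Ax]  ⊢ p1, p1⊥
    [⅋]  ⊢ (p1 ⅋ p1⊥)
      [Ax]  ⊢ p1, p1⊥

Result: YES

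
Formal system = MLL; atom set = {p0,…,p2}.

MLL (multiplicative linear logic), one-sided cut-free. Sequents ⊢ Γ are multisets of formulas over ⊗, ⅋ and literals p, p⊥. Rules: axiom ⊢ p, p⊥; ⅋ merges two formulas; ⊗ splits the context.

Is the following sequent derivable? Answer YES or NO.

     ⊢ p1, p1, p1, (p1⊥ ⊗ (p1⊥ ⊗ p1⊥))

Derivation (root first):
[⊗]  ⊢ p1, p1, p1, (p1⊥ ⊗ (p1⊥ ⊗ p1⊥))
  [Ax]  ⊢ p1, p1⊥
  [⊗]  ⊢ p1, p1, (p1⊥ ⊗ p1⊥)
    [Ax]  ⊢ p1, p1⊥
    [Ax]  ⊢ p1, p1⊥

Result: YES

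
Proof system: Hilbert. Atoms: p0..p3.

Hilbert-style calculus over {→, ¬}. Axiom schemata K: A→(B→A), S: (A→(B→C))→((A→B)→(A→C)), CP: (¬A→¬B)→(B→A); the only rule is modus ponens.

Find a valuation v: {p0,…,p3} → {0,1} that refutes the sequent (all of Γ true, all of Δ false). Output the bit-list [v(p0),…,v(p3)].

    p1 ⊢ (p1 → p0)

Truth-table refutation:
  v=0000: Γ:[p1=F] Δ:[(p1 → p0)=T] refutes=False
  v=0001: Γ:[p1=F] Δ:[(p1 → p0)=T] refutes=False
  v=0010: Γ:[p1=F] Δ:[(p1 → p0)=T] refutes=False
  v=0011: Γ:[p1=F] Δ:[(p1 → p0)=T] refutes=False
  v=0100: Γ:[p1=T] Δ:[(p1 → p0)=F] refutes=True  ← countermodel

Result: [0, 1, 0, 0]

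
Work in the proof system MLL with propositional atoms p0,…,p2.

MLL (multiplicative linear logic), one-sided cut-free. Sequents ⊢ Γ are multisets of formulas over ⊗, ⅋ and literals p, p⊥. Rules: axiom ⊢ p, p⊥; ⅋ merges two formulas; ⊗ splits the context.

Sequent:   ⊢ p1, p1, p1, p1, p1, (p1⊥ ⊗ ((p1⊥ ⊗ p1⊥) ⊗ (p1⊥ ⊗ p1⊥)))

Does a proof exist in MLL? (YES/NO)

Derivation (root first):
[⊗]  ⊢ p1, p1, p1, p1, p1, (p1⊥ ⊗ ((p1⊥ ⊗ p1⊥) ⊗ (p1⊥ ⊗ p1⊥)))
  [Ax]  ⊢ p1, p1⊥
  [⊗]  ⊢ p1, p1, p1, p1, ((p1⊥ ⊗ p1⊥) ⊗ (p1⊥ ⊗ p1⊥))
    [⊗]  ⊢ p1, p1, (p1⊥ ⊗ p1⊥)
      [Ax]  ⊢ p1, p1⊥
      [Ax]  ⊢ p1, p1⊥
    [⊗]  ⊢ p1, p1, (p1⊥ ⊗ p1⊥)
      [Ax]  ⊢ p1, p1⊥
      [Ax]  ⊢ p1, p1⊥

Result: YES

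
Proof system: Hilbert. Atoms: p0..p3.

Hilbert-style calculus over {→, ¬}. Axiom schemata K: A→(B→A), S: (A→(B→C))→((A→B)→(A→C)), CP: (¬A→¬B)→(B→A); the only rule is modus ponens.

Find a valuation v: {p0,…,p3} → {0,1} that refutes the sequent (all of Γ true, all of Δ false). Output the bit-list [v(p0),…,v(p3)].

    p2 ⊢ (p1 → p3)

Search for a countermodel by truth-table:
  v=0000: Γ:[p2=F] Δ:[(p1 → p3)=T] refutes=False
  v=0001: Γ:[p2=F] Δ:[(p1 → p3)=T] refutes=False
  v=0010: Γ:[p2=T] Δ:[(p1 → p3)=T] refutes=False
  v=0011: Γ:[p2=T] Δ:[(p1 → p3)=T] refutes=False
  v=0100: Γ:[p2=F] Δ:[(p1 → p3)=F] refutes=False
  v=0101: Γ:[p2=F] Δ:[(p1 → p3)=T] refutes=False
  v=0110: Γ:[p2=T] Δ:[(p1 → p3)=F] refutes=True  ← countermodel

Result: [0, 1, 1, 0]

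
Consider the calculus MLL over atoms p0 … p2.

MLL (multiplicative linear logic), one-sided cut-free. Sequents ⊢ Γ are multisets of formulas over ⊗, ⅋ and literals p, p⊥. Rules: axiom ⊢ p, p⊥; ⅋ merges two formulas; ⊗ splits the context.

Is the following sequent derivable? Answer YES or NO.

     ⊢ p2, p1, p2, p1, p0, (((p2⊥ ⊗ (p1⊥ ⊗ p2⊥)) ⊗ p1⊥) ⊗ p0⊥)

Derivation trace:
[⊗]  ⊢ p2, p1, p2, p1, p0, (((p2⊥ ⊗ (p1⊥ ⊗ p2⊥)) ⊗ p1⊥) ⊗ p0⊥)
  [⊗]  ⊢ p2, p1, p2, p1, ((p2⊥ ⊗ (p1⊥ ⊗ p2⊥)) ⊗ p1⊥)
    [⊗]  ⊢ p2, p1, p2, (p2⊥ ⊗ (p1⊥ ⊗ p2⊥))
      [Ax]  ⊢ p2, p2⊥
      [⊗]  ⊢ p1, p2, (p1⊥ ⊗ p2⊥)
        [Ax]  ⊢ p1, p1⊥
        [Ax]  ⊢ p2, p2⊥
    [Ax]  ⊢ p1, p1⊥
  [Ax]  ⊢ p0, p0⊥

Result: YES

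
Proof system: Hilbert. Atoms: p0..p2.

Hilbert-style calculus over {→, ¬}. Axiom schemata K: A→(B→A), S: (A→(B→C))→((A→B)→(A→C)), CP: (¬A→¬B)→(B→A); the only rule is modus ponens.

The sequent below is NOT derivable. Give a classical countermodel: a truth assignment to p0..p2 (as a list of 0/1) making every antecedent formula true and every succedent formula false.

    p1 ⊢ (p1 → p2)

Truth-table refutation:
  v=000: Γ:[p1=F] Δ:[(p1 → p2)=T] refutes=False
  v=001: Γ:[p1=F] Δ:[(p1 → p2)=T] refutes=False
  v=010: Γ:[p1=T] Δ:[(p1 → p2)=F] refutes=True  ← countermodel

Result: [0, 1, 0]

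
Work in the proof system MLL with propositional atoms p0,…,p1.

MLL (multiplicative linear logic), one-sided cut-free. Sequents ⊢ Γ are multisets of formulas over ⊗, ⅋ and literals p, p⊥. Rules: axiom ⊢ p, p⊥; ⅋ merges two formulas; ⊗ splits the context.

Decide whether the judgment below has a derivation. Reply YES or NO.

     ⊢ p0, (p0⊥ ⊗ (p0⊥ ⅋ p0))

Derivation (root first):
[⊗]  ⊢ p0, (p0⊥ ⊗ (p0⊥ ⅋ p0))
  [Ax]  ⊢ p0, p0⊥
  [⅋]  ⊢ (p0⊥ ⅋ p0)
    [Ax]  ⊢ p0, p0⊥

Result: YES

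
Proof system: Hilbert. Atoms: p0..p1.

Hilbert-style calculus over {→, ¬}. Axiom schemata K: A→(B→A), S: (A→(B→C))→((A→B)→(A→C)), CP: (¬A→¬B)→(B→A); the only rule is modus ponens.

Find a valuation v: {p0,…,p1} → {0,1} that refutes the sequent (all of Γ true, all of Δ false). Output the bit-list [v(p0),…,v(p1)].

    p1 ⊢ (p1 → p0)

Enumerate valuations to refute Γ ⊢ Δ:
  v=00: Γ:[p1=F] Δ:[(p1 → p0)=T] refutes=False
  v=01: Γ:[p1=T] Δ:[(p1 → p0)=F] refutes=True  ← countermodel

Result: [0, 1]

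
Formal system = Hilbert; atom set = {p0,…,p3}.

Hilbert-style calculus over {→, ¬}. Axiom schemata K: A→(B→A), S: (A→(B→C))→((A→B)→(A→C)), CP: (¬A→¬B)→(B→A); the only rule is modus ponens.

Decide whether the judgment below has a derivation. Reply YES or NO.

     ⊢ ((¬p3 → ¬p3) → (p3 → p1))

Truth-table refutation:
  v=0000: Γ:[] Δ:[((¬p3 → ¬p3) → (p3 → p1))=T] refutes=False
  v=0001: Γ:[] Δ:[((¬p3 → ¬p3) → (p3 → p1))=F] refutes=True  ← countermodel

Result: NO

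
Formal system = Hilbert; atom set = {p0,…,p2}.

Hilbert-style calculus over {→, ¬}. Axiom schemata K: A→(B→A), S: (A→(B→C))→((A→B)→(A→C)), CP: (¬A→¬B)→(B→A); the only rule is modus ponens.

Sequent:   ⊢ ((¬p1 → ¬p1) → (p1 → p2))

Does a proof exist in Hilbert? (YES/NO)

Enumerate valuations to refute Γ ⊢ Δ:
  v=000: Γ:[] Δ:[((¬p1 → ¬p1) → (p1 → p2))=T] refutes=False
  v=001: Γ:[] Δ:[((¬p1 → ¬p1) → (p1 → p2))=T] refutes=False
  v=010: Γ:[] Δ:[((¬p1 → ¬p1) → (p1 → p2))=F] refutes=True  ← countermodel

Result: NO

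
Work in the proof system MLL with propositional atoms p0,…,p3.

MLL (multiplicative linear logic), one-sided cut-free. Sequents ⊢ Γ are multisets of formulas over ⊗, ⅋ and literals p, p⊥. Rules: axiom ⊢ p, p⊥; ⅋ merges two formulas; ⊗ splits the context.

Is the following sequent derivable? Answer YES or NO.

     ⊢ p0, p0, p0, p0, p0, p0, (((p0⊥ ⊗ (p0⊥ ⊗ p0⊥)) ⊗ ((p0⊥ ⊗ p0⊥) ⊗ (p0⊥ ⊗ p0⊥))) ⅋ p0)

Derivation (root first):
[⅋]  ⊢ p0, p0, p0, p0, p0, p0, (((p0⊥ ⊗ (p0⊥ ⊗ p0⊥)) ⊗ ((p0⊥ ⊗ p0⊥) ⊗ (p0⊥ ⊗ p0⊥))) ⅋ p0)
  [⊗]  ⊢ p0, p0, p0, p0, p0, p0, p0, ((p0⊥ ⊗ (p0⊥ ⊗ p0⊥)) ⊗ ((p0⊥ ⊗ p0⊥) ⊗ (p0⊥ ⊗ p0⊥)))
    [⊗]  ⊢ p0, p0, p0, (p0⊥ ⊗ (p0⊥ ⊗ p0⊥))
      [Ax]  ⊢ p0, p0⊥
      [⊗]  ⊢ p0, p0, (p0⊥ ⊗ p0⊥)
        [Ax]  ⊢ p0, p0⊥
        [Ax]  ⊢ p0, p0⊥
    [⊗]  ⊢ p0, p0, p0, p0, ((p0⊥ ⊗ p0⊥) ⊗ (p0⊥ ⊗ p0⊥))
      [⊗]  ⊢ p0, p0, (p0⊥ ⊗ p0⊥)
        [Ax]  ⊢ p0, p0⊥
        [Ax]  ⊢ p0, p0⊥
      [⊗]  ⊢ p0, p0, (p0⊥ ⊗ p0⊥)
        [Ax]  ⊢ p0, p0⊥
        [Ax]  ⊢ p0, p0⊥

Result: YES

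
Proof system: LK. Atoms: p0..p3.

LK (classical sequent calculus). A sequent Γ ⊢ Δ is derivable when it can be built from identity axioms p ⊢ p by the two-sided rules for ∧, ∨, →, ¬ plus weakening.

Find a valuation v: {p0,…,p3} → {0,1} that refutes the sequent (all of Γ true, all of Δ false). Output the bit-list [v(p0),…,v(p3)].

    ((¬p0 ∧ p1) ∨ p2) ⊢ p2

Truth-table refutation:
  v=0000: Γ:[((¬p0 ∧ p1) ∨ p2)=F] Δ:[p2=F] refutes=False
  v=0001: Γ:[((¬p0 ∧ p1) ∨ p2)=F] Δ:[p2=F] refutes=False
  v=0010: Γ:[((¬p0 ∧ p1) ∨ p2)=T] Δ:[p2=T] refutes=False
  v=0011: Γ:[((¬p0 ∧ p1) ∨ p2)=T] Δ:[p2=T] refutes=False
  v=0100: Γ:[((¬p0 ∧ p1) ∨ p2)=T] Δ:[p2=F] refutes=True  ← countermodel

Result: [0, 1, 0, 0]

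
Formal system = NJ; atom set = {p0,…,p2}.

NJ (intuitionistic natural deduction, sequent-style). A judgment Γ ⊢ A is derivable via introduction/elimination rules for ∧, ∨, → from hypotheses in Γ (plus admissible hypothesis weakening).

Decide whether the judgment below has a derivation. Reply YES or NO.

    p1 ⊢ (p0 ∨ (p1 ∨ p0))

Derivation trace:
[∨I₂] p1 ⊢ (p0 ∨ (p1 ∨ p0))
  [∨I₁] p1 ⊢ (p1 ∨ p0)
    [Ax] p1 ⊢ p1

Result: YES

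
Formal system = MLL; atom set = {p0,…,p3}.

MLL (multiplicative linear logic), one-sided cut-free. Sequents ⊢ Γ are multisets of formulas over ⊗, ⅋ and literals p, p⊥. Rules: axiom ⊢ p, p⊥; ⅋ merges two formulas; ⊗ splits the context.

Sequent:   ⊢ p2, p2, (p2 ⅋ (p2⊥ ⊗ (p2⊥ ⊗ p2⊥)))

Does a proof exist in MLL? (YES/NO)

Derivation (root first):
[⅋]  ⊢ p2, p2, (p2 ⅋ (p2⊥ ⊗ (p2⊥ ⊗ p2⊥)))
  [⊗]  ⊢ p2, p2, p2, (p2⊥ ⊗ (p2⊥ ⊗ p2⊥))
    [Ax]  ⊢ p2, p2⊥
    [⊗]  ⊢ p2, p2, (p2⊥ ⊗ p2⊥)
      [Ax]  ⊢ p2, p2⊥
      [Ax]  ⊢ p2, p2⊥

Result: YES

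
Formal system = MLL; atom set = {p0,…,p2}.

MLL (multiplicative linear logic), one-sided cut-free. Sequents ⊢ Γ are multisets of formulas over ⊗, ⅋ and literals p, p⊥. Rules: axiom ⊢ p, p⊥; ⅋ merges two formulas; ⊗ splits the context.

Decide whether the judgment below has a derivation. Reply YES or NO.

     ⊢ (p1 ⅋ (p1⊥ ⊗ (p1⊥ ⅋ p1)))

Derivation (root first):
[⅋]  ⊢ (p1 ⅋ (p1⊥ ⊗ (p1⊥ ⅋ p1)))
  [⊗]  ⊢ p1, (p1⊥ ⊗ (p1⊥ ⅋ p1))
    [Ax]  ⊢ p1, p1⊥
    [⅋]  ⊢ (p1⊥ ⅋ p1)
      [Ax]  ⊢ p1, p1⊥

Result: YES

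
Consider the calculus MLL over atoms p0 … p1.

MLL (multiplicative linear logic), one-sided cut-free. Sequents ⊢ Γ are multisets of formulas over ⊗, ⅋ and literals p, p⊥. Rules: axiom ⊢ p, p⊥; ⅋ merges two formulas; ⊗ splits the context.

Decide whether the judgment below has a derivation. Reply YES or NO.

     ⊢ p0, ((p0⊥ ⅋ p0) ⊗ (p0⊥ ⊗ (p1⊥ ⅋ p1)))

Derivation trace:
[⊗]  ⊢ p0, ((p0⊥ ⅋ p0) ⊗ (p0⊥ ⊗ (p1⊥ ⅋ p1)))
  [⅋]  ⊢ (p0⊥ ⅋ p0)
    [Ax]  ⊢ p0, p0⊥
  [⊗]  ⊢ p0, (p0⊥ ⊗ (p1⊥ ⅋ p1))
    [Ax]  ⊢ p0, p0⊥
    [⅋]  ⊢ (p1⊥ ⅋ p1)
      [Ax]  ⊢ p1, p1⊥

Result: YES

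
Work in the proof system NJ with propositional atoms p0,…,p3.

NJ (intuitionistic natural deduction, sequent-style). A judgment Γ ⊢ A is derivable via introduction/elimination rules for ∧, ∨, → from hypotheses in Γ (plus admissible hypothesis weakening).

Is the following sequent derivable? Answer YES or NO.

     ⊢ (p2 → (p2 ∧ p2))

Derivation (root first):
[→I]  ⊢ (p2 → (p2 ∧ p2))
  [∧I] p2 ⊢ (p2 ∧ p2)
    [Ax] p2 ⊢ p2
    [Ax] p2 ⊢ p2

Result: YES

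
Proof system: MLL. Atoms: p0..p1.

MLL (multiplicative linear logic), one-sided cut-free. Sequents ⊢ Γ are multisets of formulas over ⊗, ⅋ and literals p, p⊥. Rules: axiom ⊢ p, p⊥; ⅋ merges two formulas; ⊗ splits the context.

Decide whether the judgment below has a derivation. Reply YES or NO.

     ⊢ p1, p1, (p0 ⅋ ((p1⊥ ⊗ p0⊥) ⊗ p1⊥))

Derivation (root first):
[⅋]  ⊢ p1, p1, (p0 ⅋ ((p1⊥ ⊗ p0⊥) ⊗ p1⊥))
  [⊗]  ⊢ p1, p0, p1, ((p1⊥ ⊗ p0⊥) ⊗ p1⊥)
    [⊗]  ⊢ p1, p0, (p1⊥ ⊗ p0⊥)
      [Ax]  ⊢ p1, p1⊥
      [Ax]  ⊢ p0, p0⊥
    [Ax]  ⊢ p1, p1⊥

Result: YES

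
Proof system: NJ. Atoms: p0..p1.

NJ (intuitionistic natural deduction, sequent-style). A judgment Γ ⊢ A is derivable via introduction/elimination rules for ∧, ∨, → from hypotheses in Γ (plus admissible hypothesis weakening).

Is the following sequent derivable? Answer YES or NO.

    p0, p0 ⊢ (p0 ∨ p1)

Derivation trace:
[Wk] p0, p0 ⊢ (p0 ∨ p1)
  [∨I₁] p0 ⊢ (p0 ∨ p1)
    [Ax] p0 ⊢ p0

Result: YES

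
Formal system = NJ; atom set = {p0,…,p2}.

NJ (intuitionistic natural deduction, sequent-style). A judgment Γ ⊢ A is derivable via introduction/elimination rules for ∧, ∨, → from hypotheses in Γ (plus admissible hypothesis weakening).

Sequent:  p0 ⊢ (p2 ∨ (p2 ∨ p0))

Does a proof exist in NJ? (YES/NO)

Proof tree:
[∨I₂] p0 ⊢ (p2 ∨ (p2 ∨ p0))
  [∨I₂] p0 ⊢ (p2 ∨ p0)
    [Ax] p0 ⊢ p0

Result: YES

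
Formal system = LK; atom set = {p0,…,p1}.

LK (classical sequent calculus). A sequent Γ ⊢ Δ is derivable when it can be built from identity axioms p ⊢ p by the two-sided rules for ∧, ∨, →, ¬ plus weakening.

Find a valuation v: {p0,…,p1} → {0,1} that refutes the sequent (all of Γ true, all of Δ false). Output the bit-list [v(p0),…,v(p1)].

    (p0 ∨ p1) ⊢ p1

Truth-table refutation:
  v=00: Γ:[(p0 ∨ p1)=F] Δ:[p1=F] refutes=False
  v=01: Γ:[(p0 ∨ p1)=T] Δ:[p1=T] refutes=False
  v=10: Γ:[(p0 ∨ p1)=T] Δ:[p1=F] refutes=True  ← countermodel

Result: [1, 0]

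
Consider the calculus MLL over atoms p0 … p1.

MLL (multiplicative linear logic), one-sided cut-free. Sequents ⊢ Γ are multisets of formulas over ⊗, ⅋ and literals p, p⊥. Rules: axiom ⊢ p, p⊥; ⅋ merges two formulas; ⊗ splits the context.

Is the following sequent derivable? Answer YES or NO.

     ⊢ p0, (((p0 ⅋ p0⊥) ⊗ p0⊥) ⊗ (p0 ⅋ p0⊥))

Proof tree:
[⊗]  ⊢ p0, (((p0 ⅋ p0⊥) ⊗ p0⊥) ⊗ (p0 ⅋ p0⊥))
  [⊗]  ⊢ p0, ((p0 ⅋ p0⊥) ⊗ p0⊥)
    [⅋]  ⊢ (p0 ⅋ p0⊥)
      [Ax]  ⊢ p0, p0⊥
    [Ax]  ⊢ p0, p0⊥
  [⅋]  ⊢ (p0 ⅋ p0⊥)
    [Ax]  ⊢ p0, p0⊥

Result: YES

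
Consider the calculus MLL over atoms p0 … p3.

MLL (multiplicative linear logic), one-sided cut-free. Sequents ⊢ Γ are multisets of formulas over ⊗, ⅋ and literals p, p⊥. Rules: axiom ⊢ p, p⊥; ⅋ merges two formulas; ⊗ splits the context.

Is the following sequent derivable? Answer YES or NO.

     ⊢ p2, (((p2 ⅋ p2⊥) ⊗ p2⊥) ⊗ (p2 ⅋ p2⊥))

Proof tree:
[⊗]  ⊢ p2, (((p2 ⅋ p2⊥) ⊗ p2⊥) ⊗ (p2 ⅋ p2⊥))
  [⊗]  ⊢ p2, ((p2 ⅋ p2⊥) ⊗ p2⊥)
    [⅋]  ⊢ (p2 ⅋ p2⊥)
      [Ax]  ⊢ p2, p2⊥
    [Ax]  ⊢ p2, p2⊥
  [⅋]  ⊢ (p2 ⅋ p2⊥)
    [Ax]  ⊢ p2, p2⊥

Result: YES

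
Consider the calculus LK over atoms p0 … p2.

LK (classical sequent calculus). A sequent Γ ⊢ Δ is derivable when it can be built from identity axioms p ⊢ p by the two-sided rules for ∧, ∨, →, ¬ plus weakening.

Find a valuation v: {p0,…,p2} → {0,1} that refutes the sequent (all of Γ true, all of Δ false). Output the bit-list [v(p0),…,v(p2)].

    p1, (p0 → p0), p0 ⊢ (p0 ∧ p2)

Search for a countermodel by truth-table:
  v=000: Γ:[p1=F, (p0 → p0)=T, p0=F] Δ:[(p0 ∧ p2)=F] refutes=False
  v=001: Γ:[p1=F, (p0 → p0)=T, p0=F] Δ:[(p0 ∧ p2)=F] refutes=False
  v=010: Γ:[p1=T, (p0 → p0)=T, p0=F] Δ:[(p0 ∧ p2)=F] refutes=False
  v=011: Γ:[p1=T, (p0 → p0)=T, p0=F] Δ:[(p0 ∧ p2)=F] refutes=False
  v=100: Γ:[p1=F, (p0 → p0)=T, p0=T] Δ:[(p0 ∧ p2)=F] refutes=False
  v=101: Γ:[p1=F, (p0 → p0)=T, p0=T] Δ:[(p0 ∧ p2)=T] refutes=False
  v=110: Γ:[p1=T, (p0 → p0)=T, p0=T] Δ:[(p0 ∧ p2)=F] refutes=True  ← countermodel

Result: [1, 1, 0]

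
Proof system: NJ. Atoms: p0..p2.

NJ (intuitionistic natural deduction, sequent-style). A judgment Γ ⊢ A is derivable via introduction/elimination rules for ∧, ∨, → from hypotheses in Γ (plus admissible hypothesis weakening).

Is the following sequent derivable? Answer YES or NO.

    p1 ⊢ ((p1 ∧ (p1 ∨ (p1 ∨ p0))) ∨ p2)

Proof tree:
[∨I₁] p1 ⊢ ((p1 ∧ (p1 ∨ (p1 ∨ p0))) ∨ p2)
  [∧I] p1 ⊢ (p1 ∧ (p1 ∨ (p1 ∨ p0)))
    [Ax] p1 ⊢ p1
    [∨I₂] p1 ⊢ (p1 ∨ (p1 ∨ p0))
      [∨I₁] p1 ⊢ (p1 ∨ p0)
        [Ax] p1 ⊢ p1

Result: YES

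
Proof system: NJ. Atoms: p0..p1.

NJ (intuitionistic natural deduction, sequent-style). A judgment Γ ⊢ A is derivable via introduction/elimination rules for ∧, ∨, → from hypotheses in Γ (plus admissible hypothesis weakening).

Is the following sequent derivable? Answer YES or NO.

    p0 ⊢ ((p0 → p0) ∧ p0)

Derivation trace:
[∧I] p0 ⊢ ((p0 → p0) ∧ p0)
  [Wk] p0 ⊢ (p0 → p0)
    [→I]  ⊢ (p0 → p0)
      [Ax] p0 ⊢ p0
  [Ax] p0 ⊢ p0

Result: YES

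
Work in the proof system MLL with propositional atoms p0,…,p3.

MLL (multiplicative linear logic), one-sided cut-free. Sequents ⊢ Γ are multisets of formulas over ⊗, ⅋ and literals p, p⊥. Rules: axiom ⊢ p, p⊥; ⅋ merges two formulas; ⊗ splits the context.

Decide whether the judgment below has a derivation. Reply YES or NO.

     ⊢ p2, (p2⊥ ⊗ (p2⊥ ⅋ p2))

Derivation (root first):
[⊗]  ⊢ p2, (p2⊥ ⊗ (p2⊥ ⅋ p2))
  [Ax]  ⊢ p2, p2⊥
  [⅋]  ⊢ (p2⊥ ⅋ p2)
    [Ax]  ⊢ p2, p2⊥

Result: YES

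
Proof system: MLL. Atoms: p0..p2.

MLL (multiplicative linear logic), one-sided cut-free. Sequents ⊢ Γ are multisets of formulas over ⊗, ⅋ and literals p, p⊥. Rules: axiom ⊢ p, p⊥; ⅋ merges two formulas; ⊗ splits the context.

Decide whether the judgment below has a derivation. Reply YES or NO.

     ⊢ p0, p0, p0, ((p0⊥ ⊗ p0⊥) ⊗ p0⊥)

Derivation (root first):
[⊗]  ⊢ p0, p0, p0, ((p0⊥ ⊗ p0⊥) ⊗ p0⊥)
  [⊗]  ⊢ p0, p0, (p0⊥ ⊗ p0⊥)
    [Ax]  ⊢ p0, p0⊥
    [Ax]  ⊢ p0, p0⊥
  [Ax]  ⊢ p0, p0⊥

Result: YES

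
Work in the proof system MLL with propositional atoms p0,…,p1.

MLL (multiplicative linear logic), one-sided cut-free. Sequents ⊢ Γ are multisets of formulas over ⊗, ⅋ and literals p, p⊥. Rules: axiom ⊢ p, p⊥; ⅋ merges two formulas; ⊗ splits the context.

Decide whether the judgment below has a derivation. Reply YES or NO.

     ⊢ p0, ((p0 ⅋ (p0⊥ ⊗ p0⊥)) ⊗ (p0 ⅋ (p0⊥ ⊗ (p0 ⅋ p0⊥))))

Derivation (root first):
[⊗]  ⊢ p0, ((p0 ⅋ (p0⊥ ⊗ p0⊥)) ⊗ (p0 ⅋ (p0⊥ ⊗ (p0 ⅋ p0⊥))))
  [⅋]  ⊢ p0, (p0 ⅋ (p0⊥ ⊗ p0⊥))
    [⊗]  ⊢ p0, p0, (p0⊥ ⊗ p0⊥)
      [Ax]  ⊢ p0, p0⊥
      [Ax]  ⊢ p0, p0⊥
  [⅋]  ⊢ (p0 ⅋ (p0⊥ ⊗ (p0 ⅋ p0⊥)))
    [⊗]  ⊢ p0, (p0⊥ ⊗ (p0 ⅋ p0⊥))
      [Ax]  ⊢ p0, p0⊥
      [⅋]  ⊢ (p0 ⅋ p0⊥)
        [Ax]  ⊢ p0, p0⊥

Result: YES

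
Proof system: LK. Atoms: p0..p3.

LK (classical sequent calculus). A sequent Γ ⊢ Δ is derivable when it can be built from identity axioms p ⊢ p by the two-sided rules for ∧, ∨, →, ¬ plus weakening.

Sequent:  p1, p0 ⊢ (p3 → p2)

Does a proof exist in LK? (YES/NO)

Enumerate valuations to refute Γ ⊢ Δ:
  v=0000: Γ:[p1=F, p0=F] Δ:[(p3 → p2)=T] refutes=False
  v=0001: Γ:[p1=F, p0=F] Δ:[(p3 → p2)=F] refutes=False
  v=0010: Γ:[p1=F, p0=F] Δ:[(p3 → p2)=T] refutes=False
  v=0011: Γ:[p1=F, p0=F] Δ:[(p3 → p2)=T] refutes=False
  v=0100: Γ:[p1=T, p0=F] Δ:[(p3 → p2)=T] refutes=False
  v=0101: Γ:[p1=T, p0=F] Δ:[(p3 → p2)=F] refutes=False
  v=0110: Γ:[p1=T, p0=F] Δ:[(p3 → p2)=T] refutes=False
  v=0111: Γ:[p1=T, p0=F] Δ:[(p3 → p2)=T] refutes=False
  v=1000: Γ:[p1=F, p0=T] Δ:[(p3 → p2)=T] refutes=False
  v=1001: Γ:[p1=F, p0=T] Δ:[(p3 → p2)=F] refutes=False
  v=1010: Γ:[p1=F, p0=T] Δ:[(p3 → p2)=T] refutes=False
  v=1011: Γ:[p1=F, p0=T] Δ:[(p3 → p2)=T] refutes=False
  v=1100: Γ:[p1=T, p0=T] Δ:[(p3 → p2)=T] refutes=False
  v=1101: Γ:[p1=T, p0=T] Δ:[(p3 → p2)=F] refutes=True  ← countermodel

Result: NO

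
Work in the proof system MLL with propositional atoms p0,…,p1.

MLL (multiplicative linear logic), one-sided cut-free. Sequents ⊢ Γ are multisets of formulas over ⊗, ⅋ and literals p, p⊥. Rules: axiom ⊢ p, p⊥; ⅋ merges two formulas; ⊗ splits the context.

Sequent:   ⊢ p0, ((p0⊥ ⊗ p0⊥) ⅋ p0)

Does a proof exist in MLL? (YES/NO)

Derivation trace:
[⅋]  ⊢ p0, ((p0⊥ ⊗ p0⊥) ⅋ p0)
  [⊗]  ⊢ p0, p0, (p0⊥ ⊗ p0⊥)
    [Ax]  ⊢ p0, p0⊥
    [Ax]  ⊢ p0, p0⊥

Result: YES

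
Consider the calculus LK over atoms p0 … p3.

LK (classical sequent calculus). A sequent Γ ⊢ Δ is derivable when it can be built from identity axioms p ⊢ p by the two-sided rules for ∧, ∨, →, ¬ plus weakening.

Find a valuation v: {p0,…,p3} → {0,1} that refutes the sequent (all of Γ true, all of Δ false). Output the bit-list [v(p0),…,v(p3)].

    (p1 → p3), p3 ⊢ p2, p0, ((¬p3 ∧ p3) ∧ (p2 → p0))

Search for a countermodel by truth-table:
  v=0000: Γ:[(p1 → p3)=T, p3=F] Δ:[p2=F, p0=F, ((¬p3 ∧ p3) ∧ (p2 → p0))=F] refutes=False
  v=0001: Γ:[(p1 → p3)=T, p3=T] Δ:[p2=F, p0=F, ((¬p3 ∧ p3) ∧ (p2 → p0))=F] refutes=True  ← countermodel

Result: [0, 0, 0, 1]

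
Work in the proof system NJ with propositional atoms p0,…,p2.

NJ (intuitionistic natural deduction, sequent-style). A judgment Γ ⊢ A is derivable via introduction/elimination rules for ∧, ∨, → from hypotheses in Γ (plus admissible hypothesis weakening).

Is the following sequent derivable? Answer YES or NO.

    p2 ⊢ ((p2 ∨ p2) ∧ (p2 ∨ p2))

Proof tree:
[∧I] p2 ⊢ ((p2 ∨ p2) ∧ (p2 ∨ p2))
  [∨I₁] p2 ⊢ (p2 ∨ p2)
    [Ax] p2 ⊢ p2
  [∨I₁] p2 ⊢ (p2 ∨ p2)
    [Ax] p2 ⊢ p2

Result: YES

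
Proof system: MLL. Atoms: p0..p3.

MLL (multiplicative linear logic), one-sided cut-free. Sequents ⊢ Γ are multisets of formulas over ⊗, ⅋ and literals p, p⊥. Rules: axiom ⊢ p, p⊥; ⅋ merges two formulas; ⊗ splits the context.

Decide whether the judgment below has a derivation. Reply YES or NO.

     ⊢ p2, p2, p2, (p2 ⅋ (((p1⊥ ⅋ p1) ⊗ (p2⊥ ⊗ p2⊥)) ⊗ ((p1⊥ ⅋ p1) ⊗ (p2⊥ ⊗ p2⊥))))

Derivation (root first):
[⅋]  ⊢ p2, p2, p2, (p2 ⅋ (((p1⊥ ⅋ p1) ⊗ (p2⊥ ⊗ p2⊥)) ⊗ ((p1⊥ ⅋ p1) ⊗ (p2⊥ ⊗ p2⊥))))
  [⊗]  ⊢ p2, p2, p2, p2, (((p1⊥ ⅋ p1) ⊗ (p2⊥ ⊗ p2⊥)) ⊗ ((p1⊥ ⅋ p1) ⊗ (p2⊥ ⊗ p2⊥)))
    [⊗]  ⊢ p2, p2, ((p1⊥ ⅋ p1) ⊗ (p2⊥ ⊗ p2⊥))
      [⅋]  ⊢ (p1⊥ ⅋ p1)
        [Ax]  ⊢ p1, p1⊥
      [⊗]  ⊢ p2, p2, (p2⊥ ⊗ p2⊥)
        [Ax]  ⊢ p2, p2⊥
        [Ax]  ⊢ p2, p2⊥
    [⊗]  ⊢ p2, p2, ((p1⊥ ⅋ p1) ⊗ (p2⊥ ⊗ p2⊥))
      [⅋]  ⊢ (p1⊥ ⅋ p1)
        [Ax]  ⊢ p1, p1⊥
      [⊗]  ⊢ p2, p2, (p2⊥ ⊗ p2⊥)
        [Ax]  ⊢ p2, p2⊥
        [Ax]  ⊢ p2, p2⊥

Result: YES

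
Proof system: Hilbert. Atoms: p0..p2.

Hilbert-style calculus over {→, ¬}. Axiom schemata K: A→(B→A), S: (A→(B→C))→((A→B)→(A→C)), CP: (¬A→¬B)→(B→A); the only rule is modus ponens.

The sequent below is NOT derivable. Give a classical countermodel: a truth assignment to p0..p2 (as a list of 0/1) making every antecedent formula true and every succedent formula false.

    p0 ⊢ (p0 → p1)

Enumerate valuations to refute Γ ⊢ Δ:
  v=000: Γ:[p0=F] Δ:[(p0 → p1)=T] refutes=False
  v=001: Γ:[p0=F] Δ:[(p0 → p1)=T] refutes=False
  v=010: Γ:[p0=F] Δ:[(p0 → p1)=T] refutes=False
  v=011: Γ:[p0=F] Δ:[(p0 → p1)=T] refutes=False
  v=100: Γ:[p0=T] Δ:[(p0 → p1)=F] refutes=True  ← countermodel

Result: [1, 0, 0]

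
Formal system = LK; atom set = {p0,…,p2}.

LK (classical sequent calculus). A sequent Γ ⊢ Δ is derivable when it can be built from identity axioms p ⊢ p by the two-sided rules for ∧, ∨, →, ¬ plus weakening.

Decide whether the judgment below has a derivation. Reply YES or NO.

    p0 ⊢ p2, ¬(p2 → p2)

Search for a countermodel by truth-table:
  v=000: Γ:[p0=F] Δ:[p2=F, ¬(p2 → p2)=F] refutes=False
  v=001: Γ:[p0=F] Δ:[p2=T, ¬(p2 → p2)=F] refutes=False
  v=010: Γ:[p0=F] Δ:[p2=F, ¬(p2 → p2)=F] refutes=False
  v=011: Γ:[p0=F] Δ:[p2=T, ¬(p2 → p2)=F] refutes=False
  v=100: Γ:[p0=T] Δ:[p2=F, ¬(p2 → p2)=F] refutes=True  ← countermodel

Result: NO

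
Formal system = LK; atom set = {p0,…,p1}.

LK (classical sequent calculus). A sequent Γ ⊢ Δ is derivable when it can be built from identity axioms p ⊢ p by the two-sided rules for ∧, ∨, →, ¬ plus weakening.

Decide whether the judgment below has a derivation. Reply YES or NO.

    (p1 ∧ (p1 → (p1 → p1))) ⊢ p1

Proof tree:
[∧L] (p1 ∧ (p1 → (p1 → p1))) ⊢ p1
  [→L] p1, (p1 → (p1 → p1)) ⊢ p1
    [WR] p1 ⊢ p1, p1
      [Ax] p1 ⊢ p1
    [→L] p1, (p1 → p1) ⊢ p1
      [WR] p1 ⊢ p1, p1
        [Ax] p1 ⊢ p1
      [WR] p1 ⊢ p1, p1
        [Ax] p1 ⊢ p1

Result: YES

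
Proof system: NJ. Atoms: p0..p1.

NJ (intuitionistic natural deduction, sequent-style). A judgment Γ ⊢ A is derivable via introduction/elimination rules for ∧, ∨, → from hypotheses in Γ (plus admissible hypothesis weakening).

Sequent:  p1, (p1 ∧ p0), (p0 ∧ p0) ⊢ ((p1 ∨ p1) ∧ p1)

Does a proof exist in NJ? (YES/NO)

Derivation trace:
[∧I] p1, (p1 ∧ p0), (p0 ∧ p0) ⊢ ((p1 ∨ p1) ∧ p1)
  [Wk] p1, (p1 ∧ p0), (p0 ∧ p0) ⊢ (p1 ∨ p1)
    [∨I₂] p1, (p1 ∧ p0) ⊢ (p1 ∨ p1)
      [Wk] p1, (p1 ∧ p0) ⊢ p1
        [Ax] p1 ⊢ p1
  [Ax] p1 ⊢ p1

Result: YES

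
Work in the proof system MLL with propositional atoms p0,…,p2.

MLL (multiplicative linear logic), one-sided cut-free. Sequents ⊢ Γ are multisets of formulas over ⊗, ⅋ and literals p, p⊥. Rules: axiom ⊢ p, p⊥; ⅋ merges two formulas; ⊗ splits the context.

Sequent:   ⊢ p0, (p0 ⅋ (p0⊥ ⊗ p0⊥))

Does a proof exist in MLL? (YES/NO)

Derivation trace:
[⅋]  ⊢ p0, (p0 ⅋ (p0⊥ ⊗ p0⊥))
  [⊗]  ⊢ p0, p0, (p0⊥ ⊗ p0⊥)
    [Ax]  ⊢ p0, p0⊥
    [Ax]  ⊢ p0, p0⊥

Result: YES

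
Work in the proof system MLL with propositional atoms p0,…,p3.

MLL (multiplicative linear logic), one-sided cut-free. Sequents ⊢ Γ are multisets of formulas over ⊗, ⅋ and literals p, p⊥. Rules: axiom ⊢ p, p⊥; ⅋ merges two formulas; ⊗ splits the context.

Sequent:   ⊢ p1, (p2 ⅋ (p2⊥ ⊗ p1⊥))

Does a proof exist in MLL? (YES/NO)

Derivation trace:
[⅋]  ⊢ p1, (p2 ⅋ (p2⊥ ⊗ p1⊥))
  [⊗]  ⊢ p2, p1, (p2⊥ ⊗ p1⊥)
    [Ax]  ⊢ p2, p2⊥
    [Ax]  ⊢ p1, p1⊥

Result: YES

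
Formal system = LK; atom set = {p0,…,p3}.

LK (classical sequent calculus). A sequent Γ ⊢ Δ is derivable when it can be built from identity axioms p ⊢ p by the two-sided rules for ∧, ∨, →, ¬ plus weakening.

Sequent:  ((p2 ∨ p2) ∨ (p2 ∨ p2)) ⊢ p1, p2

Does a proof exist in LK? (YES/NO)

Derivation (root first):
[∨L] ((p2 ∨ p2) ∨ (p2 ∨ p2)) ⊢ p1, p2
  [∨L] (p2 ∨ p2) ⊢ p1, p2
    [WR] p2 ⊢ p2, p1
      [Ax] p2 ⊢ p2
    [WR] p2 ⊢ p2, p1
      [Ax] p2 ⊢ p2
  [∨L] (p2 ∨ p2) ⊢ p1, p2
    [WR] p2 ⊢ p2, p1
      [Ax] p2 ⊢ p2
    [WR] p2 ⊢ p2, p1
      [Ax] p2 ⊢ p2

Result: YES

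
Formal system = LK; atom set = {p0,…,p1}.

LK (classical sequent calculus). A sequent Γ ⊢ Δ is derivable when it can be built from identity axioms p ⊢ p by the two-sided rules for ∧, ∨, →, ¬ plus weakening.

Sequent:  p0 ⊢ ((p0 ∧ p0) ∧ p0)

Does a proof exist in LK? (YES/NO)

Derivation trace:
[∧R] p0 ⊢ ((p0 ∧ p0) ∧ p0)
  [∧R] p0 ⊢ (p0 ∧ p0)
    [Ax] p0 ⊢ p0
    [Ax] p0 ⊢ p0
  [Ax] p0 ⊢ p0

Result: YES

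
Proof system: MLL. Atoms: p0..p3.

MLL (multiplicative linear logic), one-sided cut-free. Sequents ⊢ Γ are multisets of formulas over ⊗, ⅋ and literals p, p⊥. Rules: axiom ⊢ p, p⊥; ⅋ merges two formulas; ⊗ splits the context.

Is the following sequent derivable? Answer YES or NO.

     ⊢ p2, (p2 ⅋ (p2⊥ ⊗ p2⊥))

Derivation (root first):
[⅋]  ⊢ p2, (p2 ⅋ (p2⊥ ⊗ p2⊥))
  [⊗]  ⊢ p2, p2, (p2⊥ ⊗ p2⊥)
    [Ax]  ⊢ p2, p2⊥
    [Ax]  ⊢ p2, p2⊥

Result: YES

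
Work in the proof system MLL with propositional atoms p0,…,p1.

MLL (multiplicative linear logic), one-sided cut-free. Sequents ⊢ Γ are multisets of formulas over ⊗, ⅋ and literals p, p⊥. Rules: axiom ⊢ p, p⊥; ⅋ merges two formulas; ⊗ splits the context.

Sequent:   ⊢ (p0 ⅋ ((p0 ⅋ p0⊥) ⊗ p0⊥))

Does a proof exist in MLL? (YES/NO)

Proof tree:
[⅋]  ⊢ (p0 ⅋ ((p0 ⅋ p0⊥) ⊗ p0⊥))
  [⊗]  ⊢ p0, ((p0 ⅋ p0⊥) ⊗ p0⊥)
    [⅋]  ⊢ (p0 ⅋ p0⊥)
      [Ax]  ⊢ p0, p0⊥
    [Ax]  ⊢ p0, p0⊥

Result: YES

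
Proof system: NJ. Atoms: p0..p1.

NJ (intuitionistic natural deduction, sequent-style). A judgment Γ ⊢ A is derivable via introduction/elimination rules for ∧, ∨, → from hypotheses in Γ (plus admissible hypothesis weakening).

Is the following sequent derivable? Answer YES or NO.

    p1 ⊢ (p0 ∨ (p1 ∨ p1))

Derivation (root first):
[∨I₂] p1 ⊢ (p0 ∨ (p1 ∨ p1))
  [∨I₂] p1 ⊢ (p1 ∨ p1)
    [Ax] p1 ⊢ p1

Result: YES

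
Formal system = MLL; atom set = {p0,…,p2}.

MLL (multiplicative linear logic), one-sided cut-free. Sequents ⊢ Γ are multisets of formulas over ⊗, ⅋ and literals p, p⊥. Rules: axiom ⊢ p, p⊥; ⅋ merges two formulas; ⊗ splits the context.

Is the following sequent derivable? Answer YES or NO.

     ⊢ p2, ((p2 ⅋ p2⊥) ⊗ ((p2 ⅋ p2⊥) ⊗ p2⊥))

Derivation (root first):
[⊗]  ⊢ p2, ((p2 ⅋ p2⊥) ⊗ ((p2 ⅋ p2⊥) ⊗ p2⊥))
  [⅋]  ⊢ (p2 ⅋ p2⊥)
    [Ax]  ⊢ p2, p2⊥
  [⊗]  ⊢ p2, ((p2 ⅋ p2⊥) ⊗ p2⊥)
    [⅋]  ⊢ (p2 ⅋ p2⊥)
      [Ax]  ⊢ p2, p2⊥
    [Ax]  ⊢ p2, p2⊥

Result: YES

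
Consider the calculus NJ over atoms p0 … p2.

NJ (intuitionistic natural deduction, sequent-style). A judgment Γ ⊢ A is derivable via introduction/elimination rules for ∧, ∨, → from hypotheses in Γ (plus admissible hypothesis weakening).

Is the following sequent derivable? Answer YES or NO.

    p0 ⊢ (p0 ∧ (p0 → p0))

Derivation trace:
[∧I] p0 ⊢ (p0 ∧ (p0 → p0))
  [Ax] p0 ⊢ p0
  [→I]  ⊢ (p0 → p0)
    [Ax] p0 ⊢ p0

Result: YES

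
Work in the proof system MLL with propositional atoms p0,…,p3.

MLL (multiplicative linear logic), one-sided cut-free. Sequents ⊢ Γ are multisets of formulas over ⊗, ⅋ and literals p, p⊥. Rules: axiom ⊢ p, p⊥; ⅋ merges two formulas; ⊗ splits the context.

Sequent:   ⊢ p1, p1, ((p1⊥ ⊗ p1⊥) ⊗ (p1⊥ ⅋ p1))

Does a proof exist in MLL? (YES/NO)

Derivation (root first):
[⊗]  ⊢ p1, p1, ((p1⊥ ⊗ p1⊥) ⊗ (p1⊥ ⅋ p1))
  [⊗]  ⊢ p1, p1, (p1⊥ ⊗ p1⊥)
    [Ax]  ⊢ p1, p1⊥
    [Ax]  ⊢ p1, p1⊥
  [⅋]  ⊢ (p1⊥ ⅋ p1)
    [Ax]  ⊢ p1, p1⊥

Result: YES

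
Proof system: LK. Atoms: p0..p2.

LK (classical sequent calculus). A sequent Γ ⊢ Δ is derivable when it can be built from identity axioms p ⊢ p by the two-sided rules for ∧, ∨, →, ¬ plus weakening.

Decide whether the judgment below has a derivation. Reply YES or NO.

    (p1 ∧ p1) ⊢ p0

Search for a countermodel by truth-table:
  v=000: Γ:[(p1 ∧ p1)=F] Δ:[p0=F] refutes=False
  v=001: Γ:[(p1 ∧ p1)=F] Δ:[p0=F] refutes=False
  v=010: Γ:[(p1 ∧ p1)=T] Δ:[p0=F] refutes=True  ← countermodel

Result: NO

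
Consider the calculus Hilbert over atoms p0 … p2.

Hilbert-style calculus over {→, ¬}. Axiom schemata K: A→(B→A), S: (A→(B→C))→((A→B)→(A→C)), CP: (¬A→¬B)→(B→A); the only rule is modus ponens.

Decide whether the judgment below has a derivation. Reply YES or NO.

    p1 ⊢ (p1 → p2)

Enumerate valuations to refute Γ ⊢ Δ:
  v=000: Γ:[p1=F] Δ:[(p1 → p2)=T] refutes=False
  v=001: Γ:[p1=F] Δ:[(p1 → p2)=T] refutes=False
  v=010: Γ:[p1=T] Δ:[(p1 → p2)=F] refutes=True  ← countermodel

Result: NO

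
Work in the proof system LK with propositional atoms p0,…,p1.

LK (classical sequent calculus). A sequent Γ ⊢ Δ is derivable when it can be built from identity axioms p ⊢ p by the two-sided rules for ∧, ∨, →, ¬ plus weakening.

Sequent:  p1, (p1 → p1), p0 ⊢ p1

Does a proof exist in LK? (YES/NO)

Proof tree:
[WL] p1, (p1 → p1), p0 ⊢ p1
  [→L] p1, (p1 → p1) ⊢ p1
    [Ax] p1 ⊢ p1
    [Ax] p1 ⊢ p1

Result: YES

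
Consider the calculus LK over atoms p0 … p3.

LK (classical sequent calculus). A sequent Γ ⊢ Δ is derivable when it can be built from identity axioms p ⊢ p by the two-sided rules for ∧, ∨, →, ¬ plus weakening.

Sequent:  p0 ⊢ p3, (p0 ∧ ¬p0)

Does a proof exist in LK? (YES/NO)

Enumerate valuations to refute Γ ⊢ Δ:
  v=0000: Γ:[p0=F] Δ:[p3=F, (p0 ∧ ¬p0)=F] refutes=False
  v=0001: Γ:[p0=F] Δ:[p3=T, (p0 ∧ ¬p0)=F] refutes=False
  v=0010: Γ:[p0=F] Δ:[p3=F, (p0 ∧ ¬p0)=F] refutes=False
  v=0011: Γ:[p0=F] Δ:[p3=T, (p0 ∧ ¬p0)=F] refutes=False
  v=0100: Γ:[p0=F] Δ:[p3=F, (p0 ∧ ¬p0)=F] refutes=False
  v=0101: Γ:[p0=F] Δ:[p3=T, (p0 ∧ ¬p0)=F] refutes=False
  v=0110: Γ:[p0=F] Δ:[p3=F, (p0 ∧ ¬p0)=F] refutes=False
  v=0111: Γ:[p0=F] Δ:[p3=T, (p0 ∧ ¬p0)=F] refutes=False
  v=1000: Γ:[p0=T] Δ:[p3=F, (p0 ∧ ¬p0)=F] refutes=True  ← countermodel

Result: NO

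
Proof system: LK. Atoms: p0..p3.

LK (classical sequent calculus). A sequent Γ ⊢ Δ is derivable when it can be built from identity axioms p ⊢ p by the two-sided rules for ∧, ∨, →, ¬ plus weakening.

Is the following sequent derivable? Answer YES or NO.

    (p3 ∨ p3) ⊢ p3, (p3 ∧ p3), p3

Derivation (root first):
[WR] (p3 ∨ p3) ⊢ p3, (p3 ∧ p3), p3
  [∨L] (p3 ∨ p3) ⊢ p3, (p3 ∧ p3)
    [∧R] p3 ⊢ (p3 ∧ p3)
      [Ax] p3 ⊢ p3
      [Ax] p3 ⊢ p3
    [Ax] p3 ⊢ p3

Result: YES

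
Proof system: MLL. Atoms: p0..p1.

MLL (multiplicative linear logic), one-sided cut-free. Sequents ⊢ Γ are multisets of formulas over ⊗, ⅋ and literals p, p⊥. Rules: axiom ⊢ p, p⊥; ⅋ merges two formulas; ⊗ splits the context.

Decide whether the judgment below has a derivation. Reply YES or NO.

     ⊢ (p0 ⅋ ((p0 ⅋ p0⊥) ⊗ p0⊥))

Proof tree:
[⅋]  ⊢ (p0 ⅋ ((p0 ⅋ p0⊥) ⊗ p0⊥))
  [⊗]  ⊢ p0, ((p0 ⅋ p0⊥) ⊗ p0⊥)
    [⅋]  ⊢ (p0 ⅋ p0⊥)
      [Ax]  ⊢ p0, p0⊥
    [Ax]  ⊢ p0, p0⊥

Result: YES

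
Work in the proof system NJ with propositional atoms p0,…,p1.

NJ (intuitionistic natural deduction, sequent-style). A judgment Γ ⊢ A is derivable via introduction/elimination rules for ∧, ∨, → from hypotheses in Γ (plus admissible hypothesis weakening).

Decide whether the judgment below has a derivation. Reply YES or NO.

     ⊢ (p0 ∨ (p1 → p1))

Proof tree:
[∨I₂]  ⊢ (p0 ∨ (p1 → p1))
  [→I]  ⊢ (p1 → p1)
    [Ax] p1 ⊢ p1

Result: YES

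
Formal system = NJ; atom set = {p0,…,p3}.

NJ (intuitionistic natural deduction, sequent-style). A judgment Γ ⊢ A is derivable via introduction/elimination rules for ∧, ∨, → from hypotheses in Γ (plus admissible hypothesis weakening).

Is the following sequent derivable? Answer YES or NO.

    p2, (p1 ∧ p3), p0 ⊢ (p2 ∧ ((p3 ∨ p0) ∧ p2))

Derivation trace:
[∧I] p2, (p1 ∧ p3), p0 ⊢ (p2 ∧ ((p3 ∨ p0) ∧ p2))
  [Wk] p2, (p1 ∧ p3) ⊢ p2
    [Ax] p2 ⊢ p2
  [∧I] p2, p0 ⊢ ((p3 ∨ p0) ∧ p2)
    [∨I₂] p0 ⊢ (p3 ∨ p0)
      [Ax] p0 ⊢ p0
    [Ax] p2 ⊢ p2

Result: YES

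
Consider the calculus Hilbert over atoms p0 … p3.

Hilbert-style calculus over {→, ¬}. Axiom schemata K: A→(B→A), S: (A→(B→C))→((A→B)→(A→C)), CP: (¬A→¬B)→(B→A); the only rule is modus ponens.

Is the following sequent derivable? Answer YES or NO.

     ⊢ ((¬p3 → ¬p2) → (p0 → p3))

Enumerate valuations to refute Γ ⊢ Δ:
  v=0000: Γ:[] Δ:[((¬p3 → ¬p2) → (p0 → p3))=T] refutes=False
  v=0001: Γ:[] Δ:[((¬p3 → ¬p2) → (p0 → p3))=T] refutes=False
  v=0010: Γ:[] Δ:[((¬p3 → ¬p2) → (p0 → p3))=T] refutes=False
  v=0011: Γ:[] Δ:[((¬p3 → ¬p2) → (p0 → p3))=T] refutes=False
  v=0100: Γ:[] Δ:[((¬p3 → ¬p2) → (p0 → p3))=T] refutes=False
  v=0101: Γ:[] Δ:[((¬p3 → ¬p2) → (p0 → p3))=T] refutes=False
  v=0110: Γ:[] Δ:[((¬p3 → ¬p2) → (p0 → p3))=T] refutes=False
  v=0111: Γ:[] Δ:[((¬p3 → ¬p2) → (p0 → p3))=T] refutes=False
  v=1000: Γ:[] Δ:[((¬p3 → ¬p2) → (p0 → p3))=F] refutes=True  ← countermodel

Result: NO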